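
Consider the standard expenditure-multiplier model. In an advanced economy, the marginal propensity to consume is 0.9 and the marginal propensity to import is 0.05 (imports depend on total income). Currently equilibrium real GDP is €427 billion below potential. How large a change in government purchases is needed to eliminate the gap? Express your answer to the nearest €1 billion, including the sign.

+€64 billion

Spending multiplier = 1/(1 − c + m) = 1/(1 − 0.9 + 0.05) = 1/0.15 ≈ 6.667.
Need ΔY = +€427 billion, so ΔG = ΔY/k = (+€427 billion) × 0.15 ≈ +€64 billion.
The government should increase government purchases by €64 billion.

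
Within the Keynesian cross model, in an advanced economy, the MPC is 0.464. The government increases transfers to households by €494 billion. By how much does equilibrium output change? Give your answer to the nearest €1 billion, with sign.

The transfer change shifts disposable income by +€494 billion, so first-round consumption changes by c·ΔTR = 0.464 × (+€494 billion) = +€229.216 billion.
Expenditure multiplier = 1/(1 − MPC) = 1/(1 − 0.464) = 1/0.536 ≈ 1.866.
The transfer multiplier is c × k ≈ 0.866, so ΔY = k × (c·ΔTR) = (+€229.216 billion) / 0.536 ≈ +€428 billion.

+€428 billion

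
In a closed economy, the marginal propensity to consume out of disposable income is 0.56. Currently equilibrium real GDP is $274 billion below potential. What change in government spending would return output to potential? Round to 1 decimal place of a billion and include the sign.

Spending multiplier = 1/(1 − MPC) = 1/(1 − 0.56) = 1/0.44 ≈ 2.273.
Need ΔY = +$274 billion, so ΔG = ΔY/k = (+$274 billion) × 0.44 ≈ +$120.6 billion.
The government should increase government spending by $120.6 billion.

+$120.6 billion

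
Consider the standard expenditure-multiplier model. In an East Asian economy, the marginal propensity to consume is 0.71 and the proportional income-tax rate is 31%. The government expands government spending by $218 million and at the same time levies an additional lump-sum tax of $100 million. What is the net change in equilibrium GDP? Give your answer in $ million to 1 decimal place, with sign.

Expenditure multiplier = 1/(1 − c(1−t)) = 1/(1 − 0.71×0.69) = 1/0.5101 ≈ 1.96.
ΔG contributes k·ΔG = (+$218 million) / 0.5101 ≈ +$427.4 million.
ΔT of +$100 million changes first-round spending by −c·ΔT = −$71 million, contributing k·(−c·ΔT) = (−$71 million) / 0.5101 ≈ −$139.2 million.
Net ΔY = k(ΔG − c·ΔT) = (+$147 million) / 0.5101 ≈ +$288.2 million.

+$288.2 million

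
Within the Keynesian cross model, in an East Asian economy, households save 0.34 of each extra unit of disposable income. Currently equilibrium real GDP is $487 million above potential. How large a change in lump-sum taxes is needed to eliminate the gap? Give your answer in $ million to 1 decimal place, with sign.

MPC = 1 − MPS = 1 − 0.34 = 0.66.
Spending multiplier = 1/(1 − MPC) = 1/(1 − 0.66) = 1/0.34 ≈ 2.941.
Tax multiplier = −c·k = −0.66/0.34 ≈ −1.941. Need ΔY = −$487 million, so ΔT = ΔY/(−c·k) = −(−$487 million) × 0.34 / 0.66 ≈ +$250.9 million.
The government should raise lump-sum taxes by $250.9 million.

+$250.9 million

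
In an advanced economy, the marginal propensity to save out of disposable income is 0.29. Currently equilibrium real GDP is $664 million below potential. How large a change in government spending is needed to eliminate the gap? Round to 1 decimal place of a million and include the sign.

+$192.6 million

MPC = 1 − MPS = 1 − 0.29 = 0.71.
Spending multiplier = 1/(1 − MPC) = 1/(1 − 0.71) = 1/0.29 ≈ 3.448.
Need ΔY = +$664 million, so ΔG = ΔY/k = (+$664 million) × 0.29 ≈ +$192.6 million.
The government should increase government spending by $192.6 million.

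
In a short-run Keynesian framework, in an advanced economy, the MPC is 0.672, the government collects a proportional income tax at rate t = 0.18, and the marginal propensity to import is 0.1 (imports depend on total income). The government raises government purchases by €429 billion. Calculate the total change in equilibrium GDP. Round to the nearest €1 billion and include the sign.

Spending multiplier = 1/(1 − c(1−t) + m) = 1/(1 − 0.672×0.82 + 0.1) = 1/0.54896 ≈ 1.822.
ΔY = k × ΔG = (+€429 billion) / 0.54896 ≈ +€781 billion.

+€781 billion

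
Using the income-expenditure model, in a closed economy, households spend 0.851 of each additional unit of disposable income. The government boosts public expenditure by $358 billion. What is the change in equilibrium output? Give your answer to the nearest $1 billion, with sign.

Government-spending multiplier = 1/(1 − MPC) = 1/(1 − 0.851) = 1/0.149 ≈ 6.711.
ΔY = k × ΔG = (+$358 billion) / 0.149 ≈ +$2,403 billion.

+$2,403 billion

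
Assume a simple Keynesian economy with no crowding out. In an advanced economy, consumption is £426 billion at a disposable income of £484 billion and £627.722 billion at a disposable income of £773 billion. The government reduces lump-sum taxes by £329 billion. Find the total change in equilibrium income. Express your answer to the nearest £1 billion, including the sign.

MPC = ΔC/ΔYd = (627.722 − 426)/(773 − 484) = 201.722/289 = 0.698.
A lump-sum tax change of −£329 billion shifts disposable income by +£329 billion; first-round consumption changes by −c × ΔT = −0.698 × (−£329 billion) = +£229.642 billion.
Expenditure multiplier = 1/(1 − MPC) = 1/(1 − 0.698) = 1/0.302 ≈ 3.311.
The tax multiplier is −c × k ≈ −2.311, so ΔY = k × (−c·ΔT) = (+£229.642 billion) / 0.302 ≈ +£760 billion.

+£760 billion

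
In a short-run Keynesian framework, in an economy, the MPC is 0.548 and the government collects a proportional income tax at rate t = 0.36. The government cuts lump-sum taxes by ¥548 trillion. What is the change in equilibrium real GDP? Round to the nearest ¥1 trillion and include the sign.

+¥463 trillion

A lump-sum tax change of −¥548 trillion shifts disposable income by +¥548 trillion; first-round consumption changes by −c × ΔT = −0.548 × (−¥548 trillion) = +¥300.304 trillion.
Expenditure multiplier = 1/(1 − c(1−t)) = 1/(1 − 0.548×0.64) = 1/0.64928 ≈ 1.54.
The tax multiplier is −c × k ≈ −0.844, so ΔY = k × (−c·ΔT) = (+¥300.304 trillion) / 0.64928 ≈ +¥463 trillion.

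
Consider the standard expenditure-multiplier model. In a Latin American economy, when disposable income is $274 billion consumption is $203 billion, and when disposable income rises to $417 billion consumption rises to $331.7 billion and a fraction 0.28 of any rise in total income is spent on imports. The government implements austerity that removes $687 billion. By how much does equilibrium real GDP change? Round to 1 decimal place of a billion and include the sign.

−$1,807.9 billion

MPC = ΔC/ΔYd = (331.7 − 203)/(417 − 274) = 128.7/143 = 0.9.
Government-spending multiplier = 1/(1 − c + m) = 1/(1 − 0.9 + 0.28) = 1/0.38 ≈ 2.632.
ΔY = k × ΔG = (−$687 billion) / 0.38 ≈ −$1,807.9 billion.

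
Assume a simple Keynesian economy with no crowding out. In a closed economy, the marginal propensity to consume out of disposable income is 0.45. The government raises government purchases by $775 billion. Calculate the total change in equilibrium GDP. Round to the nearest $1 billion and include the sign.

Government-spending multiplier = 1/(1 − MPC) = 1/(1 − 0.45) = 1/0.55 ≈ 1.818.
ΔY = k × ΔG = (+$775 billion) / 0.55 ≈ +$1,409 billion.

+$1,409 billion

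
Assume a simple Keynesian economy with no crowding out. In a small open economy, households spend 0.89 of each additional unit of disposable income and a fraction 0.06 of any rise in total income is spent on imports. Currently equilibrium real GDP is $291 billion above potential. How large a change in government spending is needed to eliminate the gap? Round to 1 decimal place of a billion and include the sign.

Spending multiplier = 1/(1 − c + m) = 1/(1 − 0.89 + 0.06) = 1/0.17 ≈ 5.882.
Need ΔY = −$291 billion, so ΔG = ΔY/k = (−$291 billion) × 0.17 ≈ −$49.5 billion.
The government should cut government spending by $49.5 billion.

−$49.5 billion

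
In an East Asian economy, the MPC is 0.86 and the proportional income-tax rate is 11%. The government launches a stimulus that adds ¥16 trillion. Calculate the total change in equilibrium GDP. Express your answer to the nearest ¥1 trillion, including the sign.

+¥68 trillion

Government-spending multiplier = 1/(1 − c(1−t)) = 1/(1 − 0.86×0.89) = 1/0.2346 ≈ 4.263.
ΔY = k × ΔG = (+¥16 trillion) / 0.2346 ≈ +¥68 trillion.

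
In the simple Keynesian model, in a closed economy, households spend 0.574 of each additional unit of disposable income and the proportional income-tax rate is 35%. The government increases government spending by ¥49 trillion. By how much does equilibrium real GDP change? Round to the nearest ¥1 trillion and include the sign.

+¥78 trillion

Expenditure multiplier = 1/(1 − c(1−t)) = 1/(1 − 0.574×0.65) = 1/0.6269 ≈ 1.595.
ΔY = k × ΔG = (+¥49 trillion) / 0.6269 ≈ +¥78 trillion.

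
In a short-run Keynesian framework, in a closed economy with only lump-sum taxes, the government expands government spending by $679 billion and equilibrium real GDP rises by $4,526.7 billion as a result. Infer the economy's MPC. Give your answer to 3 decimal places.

Implied spending multiplier k = ΔY/ΔG = 4,526.7/679 ≈ 6.6667.
Since k = 1/(1 − MPC), MPC = 1 − 1/k = 1 − ΔG/ΔY = 1 − 679/4,526.7 ≈ 0.850.

0.850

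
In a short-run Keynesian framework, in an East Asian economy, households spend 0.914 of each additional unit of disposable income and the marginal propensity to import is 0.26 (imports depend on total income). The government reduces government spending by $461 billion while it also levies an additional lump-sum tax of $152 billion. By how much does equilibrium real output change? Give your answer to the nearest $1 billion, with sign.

Expenditure multiplier = 1/(1 − c + m) = 1/(1 − 0.914 + 0.26) = 1/0.346 ≈ 2.89.
ΔG contributes k·ΔG = (−$461 billion) / 0.346 ≈ −$1,332.4 billion.
ΔT of +$152 billion changes first-round spending by −c·ΔT = −$138.928 billion, contributing k·(−c·ΔT) = (−$138.928 billion) / 0.346 ≈ −$401.5 billion.
Net ΔY = k(ΔG − c·ΔT) = (−$599.928 billion) / 0.346 ≈ −$1,734 billion.

−$1,734 billion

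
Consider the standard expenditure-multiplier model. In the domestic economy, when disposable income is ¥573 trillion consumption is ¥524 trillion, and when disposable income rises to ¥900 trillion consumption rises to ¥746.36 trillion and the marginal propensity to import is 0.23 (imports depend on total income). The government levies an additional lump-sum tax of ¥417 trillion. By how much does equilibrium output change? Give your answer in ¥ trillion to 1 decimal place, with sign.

−¥515.6 trillion

MPC = ΔC/ΔYd = (746.36 − 524)/(900 − 573) = 222.36/327 = 0.68.
A lump-sum tax change of +¥417 trillion shifts disposable income by −¥417 trillion; first-round consumption changes by −c × ΔT = −0.68 × (+¥417 trillion) = −¥283.56 trillion.
Expenditure multiplier = 1/(1 − c + m) = 1/(1 − 0.68 + 0.23) = 1/0.55 ≈ 1.818.
The tax multiplier is −c × k ≈ −1.236, so ΔY = k × (−c·ΔT) = (−¥283.56 trillion) / 0.55 ≈ −¥515.6 trillion.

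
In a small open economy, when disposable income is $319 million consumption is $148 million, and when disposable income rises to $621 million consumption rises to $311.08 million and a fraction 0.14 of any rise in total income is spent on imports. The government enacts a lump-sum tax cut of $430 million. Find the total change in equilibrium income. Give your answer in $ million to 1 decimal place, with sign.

MPC = ΔC/ΔYd = (311.08 − 148)/(621 − 319) = 163.08/302 = 0.54.
A lump-sum tax change of −$430 million shifts disposable income by +$430 million; first-round consumption changes by −c × ΔT = −0.54 × (−$430 million) = +$232.2 million.
Expenditure multiplier = 1/(1 − c + m) = 1/(1 − 0.54 + 0.14) = 1/0.6 ≈ 1.667.
The tax multiplier is −c × k = −0.9, so ΔY = k × (−c·ΔT) = (+$232.2 million) / 0.6 = +$387 million.

+$387.0 million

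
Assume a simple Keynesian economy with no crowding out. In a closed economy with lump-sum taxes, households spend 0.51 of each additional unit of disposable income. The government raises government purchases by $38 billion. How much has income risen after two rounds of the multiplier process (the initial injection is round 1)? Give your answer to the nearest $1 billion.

$57 billion

Round 1 adds ΔG = $38 billion; each later round is MPC = 0.51 times the previous.
After 2 rounds: 38 + 19.38 = ΔG·(1 − c^2)/(1 − c) = 38 × (1 − 0.2601)/0.49 ≈ $57 billion.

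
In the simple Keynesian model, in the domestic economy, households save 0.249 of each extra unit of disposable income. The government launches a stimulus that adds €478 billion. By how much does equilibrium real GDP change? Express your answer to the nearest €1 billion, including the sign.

+€1,920 billion

MPC = 1 − MPS = 1 − 0.249 = 0.751.
Expenditure multiplier = 1/(1 − MPC) = 1/(1 − 0.751) = 1/0.249 ≈ 4.016.
ΔY = k × ΔG = (+€478 billion) / 0.249 ≈ +€1,920 billion.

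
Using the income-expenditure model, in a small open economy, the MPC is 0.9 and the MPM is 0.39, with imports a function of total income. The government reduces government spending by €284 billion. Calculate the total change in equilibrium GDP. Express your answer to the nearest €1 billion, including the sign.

−€580 billion

Expenditure multiplier = 1/(1 − c + m) = 1/(1 − 0.9 + 0.39) = 1/0.49 ≈ 2.041.
ΔY = k × ΔG = (−€284 billion) / 0.49 ≈ −€580 billion.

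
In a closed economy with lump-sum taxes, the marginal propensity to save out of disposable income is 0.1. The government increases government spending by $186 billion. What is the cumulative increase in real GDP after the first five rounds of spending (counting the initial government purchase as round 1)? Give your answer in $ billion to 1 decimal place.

MPC = 1 − MPS = 1 − 0.1 = 0.9.
Round 1 adds ΔG = $186 billion; each later round is MPC = 0.9 times the previous.
After 5 rounds: 186 + 167.4 + 150.66 + 135.594 + 122.0346 = ΔG·(1 − c^5)/(1 − c) = 186 × (1 − 0.59049)/0.1 ≈ $761.7 billion.

$761.7 billion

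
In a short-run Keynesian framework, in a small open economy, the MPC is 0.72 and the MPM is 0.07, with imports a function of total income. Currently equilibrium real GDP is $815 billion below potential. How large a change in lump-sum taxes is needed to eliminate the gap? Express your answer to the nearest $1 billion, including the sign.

Spending multiplier = 1/(1 − c + m) = 1/(1 − 0.72 + 0.07) = 1/0.35 ≈ 2.857.
Tax multiplier = −c·k = −0.72/0.35 ≈ −2.057. Need ΔY = +$815 billion, so ΔT = ΔY/(−c·k) = −(+$815 billion) × 0.35 / 0.72 ≈ −$396 billion.
The government should cut lump-sum taxes by $396 billion.

−$396 billion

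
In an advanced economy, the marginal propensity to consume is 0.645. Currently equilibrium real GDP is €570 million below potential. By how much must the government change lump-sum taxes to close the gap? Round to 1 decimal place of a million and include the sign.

Spending multiplier = 1/(1 − MPC) = 1/(1 − 0.645) = 1/0.355 ≈ 2.817.
Tax multiplier = −c·k = −0.645/0.355 ≈ −1.817. Need ΔY = +€570 million, so ΔT = ΔY/(−c·k) = −(+€570 million) × 0.355 / 0.645 ≈ −€313.7 million.
The government should cut lump-sum taxes by €313.7 million.

−€313.7 million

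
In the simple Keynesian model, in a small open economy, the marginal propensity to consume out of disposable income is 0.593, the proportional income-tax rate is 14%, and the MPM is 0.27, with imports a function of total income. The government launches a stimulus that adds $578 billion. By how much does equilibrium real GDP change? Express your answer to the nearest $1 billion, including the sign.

Expenditure multiplier = 1/(1 − c(1−t) + m) = 1/(1 − 0.593×0.86 + 0.27) = 1/0.76002 ≈ 1.316.
ΔY = k × ΔG = (+$578 billion) / 0.76002 ≈ +$761 billion.

+$761 billion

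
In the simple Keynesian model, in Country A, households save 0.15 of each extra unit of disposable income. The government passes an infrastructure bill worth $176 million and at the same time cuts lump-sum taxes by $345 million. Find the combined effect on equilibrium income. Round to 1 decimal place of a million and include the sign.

MPC = 1 − MPS = 1 − 0.15 = 0.85.
Expenditure multiplier = 1/(1 − MPC) = 1/(1 − 0.85) = 1/0.15 ≈ 6.667.
ΔG contributes k·ΔG = (+$176 million) / 0.15 ≈ +$1,173.3 million.
ΔT of −$345 million changes first-round spending by −c·ΔT = +$293.25 million, contributing k·(−c·ΔT) = (+$293.25 million) / 0.15 = +$1,955 million.
Net ΔY = k(ΔG − c·ΔT) = (+$469.25 million) / 0.15 ≈ +$3,128.3 million.

+$3,128.3 million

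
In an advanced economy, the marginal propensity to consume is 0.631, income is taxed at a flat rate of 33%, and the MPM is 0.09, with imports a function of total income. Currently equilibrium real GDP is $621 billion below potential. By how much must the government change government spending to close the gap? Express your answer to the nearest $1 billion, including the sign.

+$414 billion

Spending multiplier = 1/(1 − c(1−t) + m) = 1/(1 − 0.631×0.67 + 0.09) = 1/0.66723 ≈ 1.499.
Need ΔY = +$621 billion, so ΔG = ΔY/k = (+$621 billion) × 0.66723 ≈ +$414 billion.
The government should increase government spending by $414 billion.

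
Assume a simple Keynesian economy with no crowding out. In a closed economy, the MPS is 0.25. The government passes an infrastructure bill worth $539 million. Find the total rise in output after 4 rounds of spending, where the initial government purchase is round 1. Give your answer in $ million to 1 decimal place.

MPC = 1 − MPS = 1 − 0.25 = 0.75.
Round 1 adds ΔG = $539 million; each later round is MPC = 0.75 times the previous.
After 4 rounds: 539 + 404.25 + 303.1875 + 227.390625 = ΔG·(1 − c^4)/(1 − c) = 539 × (1 − 0.31640625)/0.25 ≈ $1,473.8 million.

$1,473.8 million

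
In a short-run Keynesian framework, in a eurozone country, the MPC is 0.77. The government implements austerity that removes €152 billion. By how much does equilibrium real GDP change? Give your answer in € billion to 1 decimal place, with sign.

Government-spending multiplier = 1/(1 − MPC) = 1/(1 − 0.77) = 1/0.23 ≈ 4.348.
ΔY = k × ΔG = (−€152 billion) / 0.23 ≈ −€660.9 billion.

−€660.9 billion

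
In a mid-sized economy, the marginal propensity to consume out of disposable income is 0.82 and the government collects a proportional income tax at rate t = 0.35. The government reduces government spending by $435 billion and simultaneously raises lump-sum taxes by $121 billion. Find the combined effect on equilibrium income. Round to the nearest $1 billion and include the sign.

−$1,144 billion

Expenditure multiplier = 1/(1 − c(1−t)) = 1/(1 − 0.82×0.65) = 1/0.467 ≈ 2.141.
ΔG contributes k·ΔG = (−$435 billion) / 0.467 ≈ −$931.5 billion.
ΔT of +$121 billion changes first-round spending by −c·ΔT = −$99.22 billion, contributing k·(−c·ΔT) = (−$99.22 billion) / 0.467 ≈ −$212.5 billion.
Net ΔY = k(ΔG − c·ΔT) = (−$534.22 billion) / 0.467 ≈ −$1,144 billion.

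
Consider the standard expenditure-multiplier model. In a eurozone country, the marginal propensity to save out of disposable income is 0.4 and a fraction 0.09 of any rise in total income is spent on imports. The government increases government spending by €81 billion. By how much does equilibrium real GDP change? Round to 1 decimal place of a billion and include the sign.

+€165.3 billion

MPC = 1 − MPS = 1 − 0.4 = 0.6.
Spending multiplier = 1/(1 − c + m) = 1/(1 − 0.6 + 0.09) = 1/0.49 ≈ 2.041.
ΔY = k × ΔG = (+€81 billion) / 0.49 ≈ +€165.3 billion.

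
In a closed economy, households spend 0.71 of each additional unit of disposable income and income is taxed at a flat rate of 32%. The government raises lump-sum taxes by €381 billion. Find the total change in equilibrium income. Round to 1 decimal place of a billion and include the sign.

A lump-sum tax change of +€381 billion shifts disposable income by −€381 billion; first-round consumption changes by −c × ΔT = −0.71 × (+€381 billion) = −€270.51 billion.
Expenditure multiplier = 1/(1 − c(1−t)) = 1/(1 − 0.71×0.68) = 1/0.5172 ≈ 1.933.
The tax multiplier is −c × k ≈ −1.373, so ΔY = k × (−c·ΔT) = (−€270.51 billion) / 0.5172 ≈ −€523 billion.

−€523.0 billion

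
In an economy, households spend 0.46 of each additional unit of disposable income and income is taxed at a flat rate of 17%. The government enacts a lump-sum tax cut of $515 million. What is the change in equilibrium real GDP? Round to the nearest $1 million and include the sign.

+$383 million

A lump-sum tax change of −$515 million shifts disposable income by +$515 million; first-round consumption changes by −c × ΔT = −0.46 × (−$515 million) = +$236.9 million.
Expenditure multiplier = 1/(1 − c(1−t)) = 1/(1 − 0.46×0.83) = 1/0.6182 ≈ 1.618.
The tax multiplier is −c × k ≈ −0.744, so ΔY = k × (−c·ΔT) = (+$236.9 million) / 0.6182 ≈ +$383 million.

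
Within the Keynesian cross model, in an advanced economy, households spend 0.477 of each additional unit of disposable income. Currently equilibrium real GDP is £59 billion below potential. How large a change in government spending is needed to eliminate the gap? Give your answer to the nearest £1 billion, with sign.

+£31 billion

Spending multiplier = 1/(1 − MPC) = 1/(1 − 0.477) = 1/0.523 ≈ 1.912.
Need ΔY = +£59 billion, so ΔG = ΔY/k = (+£59 billion) × 0.523 ≈ +£31 billion.
The government should increase government spending by £31 billion.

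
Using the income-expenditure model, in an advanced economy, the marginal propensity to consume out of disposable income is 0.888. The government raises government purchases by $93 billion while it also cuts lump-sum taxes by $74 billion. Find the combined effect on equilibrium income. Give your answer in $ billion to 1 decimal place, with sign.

+$1,417.1 billion

Expenditure multiplier = 1/(1 − MPC) = 1/(1 − 0.888) = 1/0.112 ≈ 8.929.
ΔG contributes k·ΔG = (+$93 billion) / 0.112 ≈ +$830.4 billion.
ΔT of −$74 billion changes first-round spending by −c·ΔT = +$65.712 billion, contributing k·(−c·ΔT) = (+$65.712 billion) / 0.112 ≈ +$586.7 billion.
Net ΔY = k(ΔG − c·ΔT) = (+$158.712 billion) / 0.112 ≈ +$1,417.1 billion.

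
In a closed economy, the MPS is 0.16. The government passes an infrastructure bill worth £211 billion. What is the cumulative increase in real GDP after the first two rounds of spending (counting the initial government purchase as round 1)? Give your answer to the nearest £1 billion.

MPC = 1 − MPS = 1 − 0.16 = 0.84.
Round 1 adds ΔG = £211 billion; each later round is MPC = 0.84 times the previous.
After 2 rounds: 211 + 177.24 = ΔG·(1 − c^2)/(1 − c) = 211 × (1 − 0.7056)/0.16 ≈ £388 billion.

£388 billion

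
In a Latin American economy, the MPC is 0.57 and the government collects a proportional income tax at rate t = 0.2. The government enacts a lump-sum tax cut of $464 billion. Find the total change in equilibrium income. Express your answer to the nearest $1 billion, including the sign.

+$486 billion

A lump-sum tax change of −$464 billion shifts disposable income by +$464 billion; first-round consumption changes by −c × ΔT = −0.57 × (−$464 billion) = +$264.48 billion.
Expenditure multiplier = 1/(1 − c(1−t)) = 1/(1 − 0.57×0.8) = 1/0.544 ≈ 1.838.
The tax multiplier is −c × k ≈ −1.048, so ΔY = k × (−c·ΔT) = (+$264.48 billion) / 0.544 ≈ +$486 billion.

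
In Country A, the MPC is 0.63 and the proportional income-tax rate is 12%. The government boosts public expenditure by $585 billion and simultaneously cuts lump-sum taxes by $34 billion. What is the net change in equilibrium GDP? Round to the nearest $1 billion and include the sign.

+$1,361 billion

Expenditure multiplier = 1/(1 − c(1−t)) = 1/(1 − 0.63×0.88) = 1/0.4456 ≈ 2.244.
ΔG contributes k·ΔG = (+$585 billion) / 0.4456 ≈ +$1,312.8 billion.
ΔT of −$34 billion changes first-round spending by −c·ΔT = +$21.42 billion, contributing k·(−c·ΔT) = (+$21.42 billion) / 0.4456 ≈ +$48.1 billion.
Net ΔY = k(ΔG − c·ΔT) = (+$606.42 billion) / 0.4456 ≈ +$1,361 billion.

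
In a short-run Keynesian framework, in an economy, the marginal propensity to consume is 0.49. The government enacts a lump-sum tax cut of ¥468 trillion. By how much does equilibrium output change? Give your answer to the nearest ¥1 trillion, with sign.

A lump-sum tax change of −¥468 trillion shifts disposable income by +¥468 trillion; first-round consumption changes by −c × ΔT = −0.49 × (−¥468 trillion) = +¥229.32 trillion.
Expenditure multiplier = 1/(1 − MPC) = 1/(1 − 0.49) = 1/0.51 ≈ 1.961.
The tax multiplier is −c × k ≈ −0.961, so ΔY = k × (−c·ΔT) = (+¥229.32 trillion) / 0.51 ≈ +¥450 trillion.

+¥450 trillion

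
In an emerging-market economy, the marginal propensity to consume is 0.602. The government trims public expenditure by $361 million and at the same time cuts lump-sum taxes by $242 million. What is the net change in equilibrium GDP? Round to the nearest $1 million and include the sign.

−$541 million

Expenditure multiplier = 1/(1 − MPC) = 1/(1 − 0.602) = 1/0.398 ≈ 2.513.
ΔG contributes k·ΔG = (−$361 million) / 0.398 ≈ −$907 million.
ΔT of −$242 million changes first-round spending by −c·ΔT = +$145.684 million, contributing k·(−c·ΔT) = (+$145.684 million) / 0.398 ≈ +$366 million.
Net ΔY = k(ΔG − c·ΔT) = (−$215.316 million) / 0.398 ≈ −$541 million.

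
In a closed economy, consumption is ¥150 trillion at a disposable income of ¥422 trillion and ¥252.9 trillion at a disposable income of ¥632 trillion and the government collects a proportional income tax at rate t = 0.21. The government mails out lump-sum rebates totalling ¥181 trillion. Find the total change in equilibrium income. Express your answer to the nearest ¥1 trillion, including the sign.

MPC = ΔC/ΔYd = (252.9 − 150)/(632 − 422) = 102.9/210 = 0.49.
A lump-sum tax change of −¥181 trillion shifts disposable income by +¥181 trillion; first-round consumption changes by −c × ΔT = −0.49 × (−¥181 trillion) = +¥88.69 trillion.
Expenditure multiplier = 1/(1 − c(1−t)) = 1/(1 − 0.49×0.79) = 1/0.6129 ≈ 1.632.
The tax multiplier is −c × k ≈ −0.799, so ΔY = k × (−c·ΔT) = (+¥88.69 trillion) / 0.6129 ≈ +¥145 trillion.

+¥145 trillion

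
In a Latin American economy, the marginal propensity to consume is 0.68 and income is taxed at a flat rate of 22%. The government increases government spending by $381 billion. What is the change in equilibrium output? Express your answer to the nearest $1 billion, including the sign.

Spending multiplier = 1/(1 − c(1−t)) = 1/(1 − 0.68×0.78) = 1/0.4696 ≈ 2.129.
ΔY = k × ΔG = (+$381 billion) / 0.4696 ≈ +$811 billion.

+$811 billion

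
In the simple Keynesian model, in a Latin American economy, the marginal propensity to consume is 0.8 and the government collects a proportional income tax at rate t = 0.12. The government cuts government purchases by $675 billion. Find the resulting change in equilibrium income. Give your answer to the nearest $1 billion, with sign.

Government-spending multiplier = 1/(1 − c(1−t)) = 1/(1 − 0.8×0.88) = 1/0.296 ≈ 3.378.
ΔY = k × ΔG = (−$675 billion) / 0.296 ≈ −$2,280 billion.

−$2,280 billion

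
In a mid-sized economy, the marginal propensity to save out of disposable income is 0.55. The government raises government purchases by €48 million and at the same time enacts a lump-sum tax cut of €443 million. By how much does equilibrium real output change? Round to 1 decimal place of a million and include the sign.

+€449.7 million

MPC = 1 − MPS = 1 − 0.55 = 0.45.
Expenditure multiplier = 1/(1 − MPC) = 1/(1 − 0.45) = 1/0.55 ≈ 1.818.
ΔG contributes k·ΔG = (+€48 million) / 0.55 ≈ +€87.3 million.
ΔT of −€443 million changes first-round spending by −c·ΔT = +€199.35 million, contributing k·(−c·ΔT) = (+€199.35 million) / 0.55 ≈ +€362.5 million.
Net ΔY = k(ΔG − c·ΔT) = (+€247.35 million) / 0.55 ≈ +€449.7 million.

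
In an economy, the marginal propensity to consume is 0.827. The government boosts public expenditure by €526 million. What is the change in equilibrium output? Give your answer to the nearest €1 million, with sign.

+€3,040 million

Government-spending multiplier = 1/(1 − MPC) = 1/(1 − 0.827) = 1/0.173 ≈ 5.78.
ΔY = k × ΔG = (+€526 million) / 0.173 ≈ +€3,040 million.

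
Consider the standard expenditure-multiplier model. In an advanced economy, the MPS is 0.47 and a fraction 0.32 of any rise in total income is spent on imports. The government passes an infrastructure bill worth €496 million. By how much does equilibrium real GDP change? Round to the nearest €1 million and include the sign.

MPC = 1 − MPS = 1 − 0.47 = 0.53.
Spending multiplier = 1/(1 − c + m) = 1/(1 − 0.53 + 0.32) = 1/0.79 ≈ 1.266.
ΔY = k × ΔG = (+€496 million) / 0.79 ≈ +€628 million.

+€628 million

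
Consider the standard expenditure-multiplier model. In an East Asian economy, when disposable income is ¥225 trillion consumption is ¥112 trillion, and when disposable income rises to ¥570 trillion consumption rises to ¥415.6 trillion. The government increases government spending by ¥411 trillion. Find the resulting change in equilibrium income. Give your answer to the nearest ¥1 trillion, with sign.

+¥3,425 trillion

MPC = ΔC/ΔYd = (415.6 − 112)/(570 − 225) = 303.6/345 = 0.88.
Expenditure multiplier = 1/(1 − MPC) = 1/(1 − 0.88) = 1/0.12 ≈ 8.333.
ΔY = k × ΔG = (+¥411 trillion) / 0.12 = +¥3,425 trillion.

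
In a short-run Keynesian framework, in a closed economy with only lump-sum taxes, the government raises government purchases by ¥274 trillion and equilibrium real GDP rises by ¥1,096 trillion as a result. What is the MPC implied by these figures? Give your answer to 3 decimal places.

Implied spending multiplier k = ΔY/ΔG = 1,096/274 = 4.
Since k = 1/(1 − MPC), MPC = 1 − 1/k = 1 − ΔG/ΔY = 1 − 274/1,096 = 0.750.

0.750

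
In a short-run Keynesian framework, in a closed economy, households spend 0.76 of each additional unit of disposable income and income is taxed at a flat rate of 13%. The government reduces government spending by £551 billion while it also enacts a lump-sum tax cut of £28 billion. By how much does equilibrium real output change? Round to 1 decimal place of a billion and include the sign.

−£1,563.5 billion

Expenditure multiplier = 1/(1 − c(1−t)) = 1/(1 − 0.76×0.87) = 1/0.3388 ≈ 2.952.
ΔG contributes k·ΔG = (−£551 billion) / 0.3388 ≈ −£1,626.3 billion.
ΔT of −£28 billion changes first-round spending by −c·ΔT = +£21.28 billion, contributing k·(−c·ΔT) = (+£21.28 billion) / 0.3388 ≈ +£62.8 billion.
Net ΔY = k(ΔG − c·ΔT) = (−£529.72 billion) / 0.3388 ≈ −£1,563.5 billion.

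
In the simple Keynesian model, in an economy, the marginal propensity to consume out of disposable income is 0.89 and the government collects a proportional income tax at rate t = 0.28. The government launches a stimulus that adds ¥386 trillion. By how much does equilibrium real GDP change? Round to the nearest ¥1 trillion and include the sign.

Government-spending multiplier = 1/(1 − c(1−t)) = 1/(1 − 0.89×0.72) = 1/0.3592 ≈ 2.784.
ΔY = k × ΔG = (+¥386 trillion) / 0.3592 ≈ +¥1,075 trillion.

+¥1,075 trillion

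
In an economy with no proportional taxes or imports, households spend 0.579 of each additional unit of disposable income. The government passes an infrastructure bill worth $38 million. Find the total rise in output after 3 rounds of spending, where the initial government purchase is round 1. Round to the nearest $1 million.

Round 1 adds ΔG = $38 million; each later round is MPC = 0.579 times the previous.
After 3 rounds: 38 + 22.002 + 12.739158 = ΔG·(1 − c^3)/(1 − c) = 38 × (1 − 0.194104539)/0.421 ≈ $73 million.

$73 million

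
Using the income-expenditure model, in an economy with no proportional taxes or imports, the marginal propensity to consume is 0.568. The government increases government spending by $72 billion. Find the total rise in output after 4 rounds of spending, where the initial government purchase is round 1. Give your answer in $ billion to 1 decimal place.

$149.3 billion

Round 1 adds ΔG = $72 billion; each later round is MPC = 0.568 times the previous.
After 4 rounds: 72 + 40.896 + 23.228928 + 13.194031104 = ΔG·(1 − c^4)/(1 − c) = 72 × (1 − 0.104086245376)/0.432 ≈ $149.3 billion.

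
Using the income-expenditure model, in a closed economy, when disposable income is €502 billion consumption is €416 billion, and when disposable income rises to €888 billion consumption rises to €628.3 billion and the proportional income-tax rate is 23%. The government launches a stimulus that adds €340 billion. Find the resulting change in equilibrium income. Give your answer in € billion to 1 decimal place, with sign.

+€589.8 billion

MPC = ΔC/ΔYd = (628.3 − 416)/(888 − 502) = 212.3/386 = 0.55.
Government-spending multiplier = 1/(1 − c(1−t)) = 1/(1 − 0.55×0.77) = 1/0.5765 ≈ 1.735.
ΔY = k × ΔG = (+€340 billion) / 0.5765 ≈ +€589.8 billion.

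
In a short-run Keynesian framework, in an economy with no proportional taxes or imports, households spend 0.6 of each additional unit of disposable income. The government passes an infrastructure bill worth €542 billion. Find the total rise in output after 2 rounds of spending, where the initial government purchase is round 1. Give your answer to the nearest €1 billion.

€867 billion

Round 1 adds ΔG = €542 billion; each later round is MPC = 0.6 times the previous.
After 2 rounds: 542 + 325.2 = ΔG·(1 − c^2)/(1 − c) = 542 × (1 − 0.36)/0.4 ≈ €867 billion.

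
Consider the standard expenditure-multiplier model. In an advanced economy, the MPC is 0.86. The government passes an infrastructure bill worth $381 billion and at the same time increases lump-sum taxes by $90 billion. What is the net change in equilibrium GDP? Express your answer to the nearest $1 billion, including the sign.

Expenditure multiplier = 1/(1 − MPC) = 1/(1 − 0.86) = 1/0.14 ≈ 7.143.
ΔG contributes k·ΔG = (+$381 billion) / 0.14 ≈ +$2,721.4 billion.
ΔT of +$90 billion changes first-round spending by −c·ΔT = −$77.4 billion, contributing k·(−c·ΔT) = (−$77.4 billion) / 0.14 ≈ −$552.9 billion.
Net ΔY = k(ΔG − c·ΔT) = (+$303.6 billion) / 0.14 ≈ +$2,169 billion.

+$2,169 billion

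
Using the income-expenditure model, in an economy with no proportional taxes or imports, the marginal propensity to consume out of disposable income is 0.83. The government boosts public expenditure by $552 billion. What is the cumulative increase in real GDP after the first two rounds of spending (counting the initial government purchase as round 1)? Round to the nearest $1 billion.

$1,010 billion

Round 1 adds ΔG = $552 billion; each later round is MPC = 0.83 times the previous.
After 2 rounds: 552 + 458.16 = ΔG·(1 − c^2)/(1 − c) = 552 × (1 − 0.6889)/0.17 ≈ $1,010 billion.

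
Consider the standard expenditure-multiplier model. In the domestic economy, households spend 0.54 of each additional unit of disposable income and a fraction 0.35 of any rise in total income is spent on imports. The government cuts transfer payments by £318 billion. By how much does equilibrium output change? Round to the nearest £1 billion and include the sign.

−£212 billion

The transfer change shifts disposable income by −£318 billion, so first-round consumption changes by c·ΔTR = 0.54 × (−£318 billion) = −£171.72 billion.
Expenditure multiplier = 1/(1 − c + m) = 1/(1 − 0.54 + 0.35) = 1/0.81 ≈ 1.235.
The transfer multiplier is c × k ≈ 0.667, so ΔY = k × (c·ΔTR) = (−£171.72 billion) / 0.81 = −£212 billion.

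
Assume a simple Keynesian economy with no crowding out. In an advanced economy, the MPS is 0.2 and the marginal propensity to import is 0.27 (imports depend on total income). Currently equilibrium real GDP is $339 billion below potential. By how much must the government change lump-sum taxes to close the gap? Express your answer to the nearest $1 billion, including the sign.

−$199 billion

MPC = 1 − MPS = 1 − 0.2 = 0.8.
Spending multiplier = 1/(1 − c + m) = 1/(1 − 0.8 + 0.27) = 1/0.47 ≈ 2.128.
Tax multiplier = −c·k = −0.8/0.47 ≈ −1.702. Need ΔY = +$339 billion, so ΔT = ΔY/(−c·k) = −(+$339 billion) × 0.47 / 0.8 ≈ −$199 billion.
The government should cut lump-sum taxes by $199 billion.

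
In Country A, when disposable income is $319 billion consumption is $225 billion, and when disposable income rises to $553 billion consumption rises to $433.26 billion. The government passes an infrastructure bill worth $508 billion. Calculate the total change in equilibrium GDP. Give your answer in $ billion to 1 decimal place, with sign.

+$4,618.2 billion

MPC = ΔC/ΔYd = (433.26 − 225)/(553 − 319) = 208.26/234 = 0.89.
Expenditure multiplier = 1/(1 − MPC) = 1/(1 − 0.89) = 1/0.11 ≈ 9.091.
ΔY = k × ΔG = (+$508 billion) / 0.11 ≈ +$4,618.2 billion.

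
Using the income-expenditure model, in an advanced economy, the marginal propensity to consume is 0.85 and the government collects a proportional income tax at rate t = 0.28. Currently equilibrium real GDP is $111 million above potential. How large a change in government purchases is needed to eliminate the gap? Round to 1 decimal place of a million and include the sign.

−$43.1 million

Spending multiplier = 1/(1 − c(1−t)) = 1/(1 − 0.85×0.72) = 1/0.388 ≈ 2.577.
Need ΔY = −$111 million, so ΔG = ΔY/k = (−$111 million) × 0.388 ≈ −$43.1 million.
The government should cut government purchases by $43.1 million.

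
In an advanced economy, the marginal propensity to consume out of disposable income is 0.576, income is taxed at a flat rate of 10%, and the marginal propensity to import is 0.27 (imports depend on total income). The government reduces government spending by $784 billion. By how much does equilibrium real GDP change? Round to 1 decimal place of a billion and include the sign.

−$1,043.1 billion

Expenditure multiplier = 1/(1 − c(1−t) + m) = 1/(1 − 0.576×0.9 + 0.27) = 1/0.7516 ≈ 1.33.
ΔY = k × ΔG = (−$784 billion) / 0.7516 ≈ −$1,043.1 billion.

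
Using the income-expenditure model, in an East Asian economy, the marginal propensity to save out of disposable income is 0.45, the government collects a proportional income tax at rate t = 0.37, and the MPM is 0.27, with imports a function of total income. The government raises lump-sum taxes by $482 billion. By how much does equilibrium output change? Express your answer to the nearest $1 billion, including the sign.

−$287 billion

MPC = 1 − MPS = 1 − 0.45 = 0.55.
A lump-sum tax change of +$482 billion shifts disposable income by −$482 billion; first-round consumption changes by −c × ΔT = −0.55 × (+$482 billion) = −$265.1 billion.
Expenditure multiplier = 1/(1 − c(1−t) + m) = 1/(1 − 0.55×0.63 + 0.27) = 1/0.9235 ≈ 1.083.
The tax multiplier is −c × k ≈ −0.596, so ΔY = k × (−c·ΔT) = (−$265.1 billion) / 0.9235 ≈ −$287 billion.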